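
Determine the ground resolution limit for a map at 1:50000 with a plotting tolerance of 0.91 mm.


ground = 0.91 mm * 50000 / 1000 = 45.5 m

45.5 m


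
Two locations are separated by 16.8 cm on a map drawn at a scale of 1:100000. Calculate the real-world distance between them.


ground = 16.8 cm * 100000 / 100 = 16800.0 m = 16.8 km

16.8 km


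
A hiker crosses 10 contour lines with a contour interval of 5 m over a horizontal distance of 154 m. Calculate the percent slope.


elevation change = 10 * 5 = 50 m
slope = 50 / 154 * 100 = 32.5%

32.5%


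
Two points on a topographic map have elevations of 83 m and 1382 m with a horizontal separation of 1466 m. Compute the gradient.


gradient = (1382 - 83) / 1466 = 1299 / 1466 = 0.8861

0.8861


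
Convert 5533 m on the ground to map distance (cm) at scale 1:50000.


map_cm = 5533 * 100 / 50000 = 11.066 cm ≈ 11.07 cm

11.07 cm


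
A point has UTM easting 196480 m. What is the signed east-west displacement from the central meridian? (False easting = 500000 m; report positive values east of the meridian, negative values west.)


displacement = 196480 - 500000 = -303520 m

-303520 m


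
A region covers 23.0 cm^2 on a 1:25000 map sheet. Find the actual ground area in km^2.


ground_area = 23.0 * (25000/100)^2 = 1437500.0 m^2 = 1.4375 km^2 ≈ 1.438 km^2

1.438 km^2


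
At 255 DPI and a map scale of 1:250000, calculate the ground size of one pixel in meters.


pixel_cm = 2.54 / 255 ≈ 0.009961 cm
ground = pixel_cm * 250000 / 100 = 2.54 * 250000 / (255 * 100) = 635000 / 25500 ≈ 24.9 m

24.9 m


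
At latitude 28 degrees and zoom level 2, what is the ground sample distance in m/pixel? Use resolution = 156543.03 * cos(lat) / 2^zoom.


res = 156543.03 * cos(28) / 2^2 = 156543.03 * 0.88294759 / 4 = 34554.82 m/pixel

34554.82 m/pixel


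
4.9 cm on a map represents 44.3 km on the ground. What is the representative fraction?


ground = 44.3 km = 4430000 cm; RF denominator = ground / map = 4430000 / 4.9 ≈ 904082; RF = 1:904082

1:904082


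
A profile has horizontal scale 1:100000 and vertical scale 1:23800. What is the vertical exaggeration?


VE = horizontal_scale / vertical_scale = 100000 / 23800 ≈ 4.2

4.2x


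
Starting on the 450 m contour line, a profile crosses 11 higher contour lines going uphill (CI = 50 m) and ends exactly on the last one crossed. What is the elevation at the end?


elevation = 450 + 11 * 50 = 1000 m

1000 m


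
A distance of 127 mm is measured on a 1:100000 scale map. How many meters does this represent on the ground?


ground = 127 mm * 100000 / 1000 = 12700.0 m

12700.0 m


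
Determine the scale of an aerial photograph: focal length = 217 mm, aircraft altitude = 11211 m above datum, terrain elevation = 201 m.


scale = f / (H - h) = 217 mm / 11010 m = 217 / 11010000 = 1:50737

1:50737


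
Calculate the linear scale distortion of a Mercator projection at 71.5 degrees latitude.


SF = 1 / cos(71.5) = 1 / 0.317305 = 3.152

3.152


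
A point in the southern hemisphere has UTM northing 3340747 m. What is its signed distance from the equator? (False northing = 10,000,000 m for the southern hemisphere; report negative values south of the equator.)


For southern: actual = 3340747 - 10000000 = -6659253 m

-6659253 m


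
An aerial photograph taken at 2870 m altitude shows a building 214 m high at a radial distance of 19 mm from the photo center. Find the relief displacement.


d = h * r / H = 214 * 19 / 2870 = 1.42 mm

1.42 mm


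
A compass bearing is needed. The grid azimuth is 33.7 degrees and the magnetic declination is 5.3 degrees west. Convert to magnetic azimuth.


magnetic azimuth = grid azimuth - declination (east +ve)
mag_az = 33.7 - -5.3 = 39.0 degrees

39.0 degrees


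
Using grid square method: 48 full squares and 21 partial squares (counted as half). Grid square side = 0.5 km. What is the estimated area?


effective squares = 48 + 21 * 0.5 = 58.5
area = 58.5 * 0.25 = 14.625 km^2

14.625 km^2


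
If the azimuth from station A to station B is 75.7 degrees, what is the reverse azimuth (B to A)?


back azimuth = (75.7 + 180) mod 360 = 255.7 degrees

255.7 degrees


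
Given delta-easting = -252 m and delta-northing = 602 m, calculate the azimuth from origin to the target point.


az = atan2(-252, 602) = -22.7 deg
adjusted to 0-360: 337.3 degrees

337.3 degrees


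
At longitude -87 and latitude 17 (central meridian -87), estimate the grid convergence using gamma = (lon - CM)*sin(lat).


gamma = (-87 - -87) * sin(17) = 0 * 0.292372 = 0.0 degrees

0.0 degrees


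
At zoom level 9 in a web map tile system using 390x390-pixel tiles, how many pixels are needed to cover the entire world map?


tiles per axis = 2^9 = 512
total tiles = 512^2 = 262144
pixels per axis = 512 * 390 = 199680
total pixels = 199680^2 = 39872102400

39872102400 pixels


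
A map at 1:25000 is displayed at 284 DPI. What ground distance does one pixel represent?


pixel_cm = 2.54 / 284 ≈ 0.008944 cm
ground = pixel_cm * 25000 / 100 = 2.54 * 25000 / (284 * 100) = 63500 / 28400 ≈ 2.24 m

2.24 m


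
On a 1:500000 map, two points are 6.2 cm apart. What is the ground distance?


ground = 6.2 cm * 500000 / 100 = 31000.0 m = 31.0 km

31.0 km


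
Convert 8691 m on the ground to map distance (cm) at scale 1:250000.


map_cm = 8691 * 100 / 250000 = 3.4764 cm ≈ 3.48 cm

3.48 cm


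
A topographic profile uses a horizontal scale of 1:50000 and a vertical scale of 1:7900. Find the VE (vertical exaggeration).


VE = horizontal_scale / vertical_scale = 50000 / 7900 ≈ 6.3

6.3x


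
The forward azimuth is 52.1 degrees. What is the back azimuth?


back azimuth = (52.1 + 180) mod 360 = 232.1 degrees

232.1 degrees


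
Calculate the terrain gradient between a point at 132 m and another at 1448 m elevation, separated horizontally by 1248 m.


gradient = (1448 - 132) / 1248 = 1316 / 1248 = 1.0545

1.0545


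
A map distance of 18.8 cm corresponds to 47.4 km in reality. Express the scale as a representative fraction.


ground = 47.4 km = 4740000 cm; RF denominator = ground / map = 4740000 / 18.8 ≈ 252128; RF = 1:252128

1:252128


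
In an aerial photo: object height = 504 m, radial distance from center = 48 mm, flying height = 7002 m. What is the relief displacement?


d = h * r / H = 504 * 48 / 7002 = 3.46 mm

3.46 mm


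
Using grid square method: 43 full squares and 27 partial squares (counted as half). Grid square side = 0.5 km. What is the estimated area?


effective squares = 43 + 27 * 0.5 = 56.5
area = 56.5 * 0.25 = 14.125 km^2

14.125 km^2


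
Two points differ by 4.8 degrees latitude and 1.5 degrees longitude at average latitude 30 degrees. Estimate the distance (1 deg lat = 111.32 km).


dlat_km = 4.8 * 111.32 = 534.336
dlon_km = 1.5 * 111.32 * cos(30) ≈ 144.609
dist = sqrt(534.336^2 + 144.609^2) ≈ 553.6 km

553.6 km


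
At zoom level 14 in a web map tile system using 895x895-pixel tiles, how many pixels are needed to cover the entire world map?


tiles per axis = 2^14 = 16384
total tiles = 16384^2 = 268435456
pixels per axis = 16384 * 895 = 14663680
total pixels = 14663680^2 = 215023511142400

215023511142400 pixels


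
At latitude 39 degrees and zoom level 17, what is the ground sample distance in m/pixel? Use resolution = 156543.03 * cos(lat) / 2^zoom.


res = 156543.03 * cos(39) / 2^17 = 156543.03 * 0.77714596 / 131072 = 0.93 m/pixel

0.93 m/pixel


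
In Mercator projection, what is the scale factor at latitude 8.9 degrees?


SF = 1 / cos(8.9) = 1 / 0.98796 = 1.012

1.012


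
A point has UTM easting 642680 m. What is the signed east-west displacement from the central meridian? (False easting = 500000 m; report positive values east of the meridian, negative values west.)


displacement = 642680 - 500000 = 142680 m

142680 m


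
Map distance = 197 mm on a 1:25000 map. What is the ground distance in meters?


ground = 197 mm * 25000 / 1000 = 4925.0 m

4925.0 m


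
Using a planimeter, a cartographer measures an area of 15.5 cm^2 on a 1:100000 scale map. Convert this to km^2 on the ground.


ground_area = 15.5 * (100000/100)^2 = 15500000.0 m^2 = 15.5 km^2

15.5 km^2


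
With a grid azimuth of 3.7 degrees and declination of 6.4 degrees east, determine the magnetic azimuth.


magnetic azimuth = grid azimuth - declination (east +ve)
mag_az = 3.7 - 6.4 = 357.3 degrees

357.3 degrees


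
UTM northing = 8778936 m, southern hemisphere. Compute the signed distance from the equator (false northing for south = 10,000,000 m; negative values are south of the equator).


For southern: actual = 8778936 - 10000000 = -1221064 m

-1221064 m


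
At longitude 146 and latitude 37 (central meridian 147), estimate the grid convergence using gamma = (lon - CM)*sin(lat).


gamma = (146 - 147) * sin(37) = -1 * 0.601815 = -0.602 degrees

-0.602 degrees


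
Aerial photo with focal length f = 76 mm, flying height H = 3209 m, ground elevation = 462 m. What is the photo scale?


scale = f / (H - h) = 76 mm / 2747 m = 76 / 2747000 = 1:36145

1:36145


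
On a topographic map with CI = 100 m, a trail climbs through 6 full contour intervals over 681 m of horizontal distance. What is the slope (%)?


elevation change = 6 * 100 = 600 m
slope = 600 / 681 * 100 = 88.1%

88.1%


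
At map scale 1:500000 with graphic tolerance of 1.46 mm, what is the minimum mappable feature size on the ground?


ground = 1.46 mm * 500000 / 1000 = 730.0 m

730.0 m


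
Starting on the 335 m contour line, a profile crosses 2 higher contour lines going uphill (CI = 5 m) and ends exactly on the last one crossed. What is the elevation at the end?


elevation = 335 + 2 * 5 = 345 m

345 m


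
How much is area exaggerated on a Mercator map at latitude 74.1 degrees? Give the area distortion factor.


area_distortion = 1/cos^2(74.1) = 13.324

13.324


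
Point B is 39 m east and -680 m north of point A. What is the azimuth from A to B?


az = atan2(39, -680) = 176.7 deg
adjusted to 0-360: 176.7 degrees

176.7 degrees


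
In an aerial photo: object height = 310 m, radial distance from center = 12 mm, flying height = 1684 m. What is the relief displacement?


d = h * r / H = 310 * 12 / 1684 = 2.21 mm

2.21 mm


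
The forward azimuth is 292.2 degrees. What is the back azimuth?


back azimuth = (292.2 + 180) mod 360 = 112.2 degrees

112.2 degrees


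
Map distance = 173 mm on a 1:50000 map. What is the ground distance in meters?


ground = 173 mm * 50000 / 1000 = 8650.0 m

8650.0 m


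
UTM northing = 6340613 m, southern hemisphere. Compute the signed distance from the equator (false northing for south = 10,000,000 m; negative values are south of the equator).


For southern: actual = 6340613 - 10000000 = -3659387 m

-3659387 m


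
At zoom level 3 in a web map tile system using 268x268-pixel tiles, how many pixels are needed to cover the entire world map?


tiles per axis = 2^3 = 8
total tiles = 8^2 = 64
pixels per axis = 8 * 268 = 2144
total pixels = 2144^2 = 4596736

4596736 pixels


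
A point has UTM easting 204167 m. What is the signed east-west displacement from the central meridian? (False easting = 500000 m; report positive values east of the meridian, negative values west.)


displacement = 204167 - 500000 = -295833 m

-295833 m


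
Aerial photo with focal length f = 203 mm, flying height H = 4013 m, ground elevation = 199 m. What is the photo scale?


scale = f / (H - h) = 203 mm / 3814 m = 203 / 3814000 = 1:18788

1:18788


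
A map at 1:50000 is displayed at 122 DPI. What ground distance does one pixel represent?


pixel_cm = 2.54 / 122 ≈ 0.02082 cm
ground = pixel_cm * 50000 / 100 = 2.54 * 50000 / (122 * 100) = 127000 / 12200 ≈ 10.41 m

10.41 m


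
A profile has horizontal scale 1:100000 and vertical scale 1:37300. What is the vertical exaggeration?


VE = horizontal_scale / vertical_scale = 100000 / 37300 ≈ 2.7

2.7x


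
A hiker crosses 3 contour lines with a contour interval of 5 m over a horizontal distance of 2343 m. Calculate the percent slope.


elevation change = 3 * 5 = 15 m
slope = 15 / 2343 * 100 = 0.6%

0.6%


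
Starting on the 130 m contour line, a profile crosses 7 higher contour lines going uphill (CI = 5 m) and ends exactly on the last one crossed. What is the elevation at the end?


elevation = 130 + 7 * 5 = 165 m

165 m


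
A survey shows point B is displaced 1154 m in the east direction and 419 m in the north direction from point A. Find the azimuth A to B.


az = atan2(1154, 419) = 70.0 deg
adjusted to 0-360: 70.0 degrees

70.0 degrees


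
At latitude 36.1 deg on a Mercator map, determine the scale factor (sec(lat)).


SF = 1 / cos(36.1) = 1 / 0.80799 = 1.238

1.238


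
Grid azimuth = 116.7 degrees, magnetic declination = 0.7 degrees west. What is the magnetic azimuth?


magnetic azimuth = grid azimuth - declination (east +ve)
mag_az = 116.7 - -0.7 = 117.4 degrees

117.4 degrees


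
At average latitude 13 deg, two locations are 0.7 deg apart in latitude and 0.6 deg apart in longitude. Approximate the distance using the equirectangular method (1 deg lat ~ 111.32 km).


dlat_km = 0.7 * 111.32 = 77.924
dlon_km = 0.6 * 111.32 * cos(13) ≈ 65.08
dist = sqrt(77.924^2 + 65.08^2) ≈ 101.5 km

101.5 km


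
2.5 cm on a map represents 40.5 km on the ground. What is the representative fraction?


ground = 40.5 km = 4050000 cm; RF denominator = ground / map = 4050000 / 2.5 = 1620000; RF = 1:1620000

1:1620000


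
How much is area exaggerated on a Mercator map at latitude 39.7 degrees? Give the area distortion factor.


area_distortion = 1/cos^2(39.7) = 1.689

1.689


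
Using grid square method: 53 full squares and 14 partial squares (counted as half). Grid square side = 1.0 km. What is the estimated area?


effective squares = 53 + 14 * 0.5 = 60.0
area = 60.0 * 1.0 = 60.0 km^2

60.0 km^2


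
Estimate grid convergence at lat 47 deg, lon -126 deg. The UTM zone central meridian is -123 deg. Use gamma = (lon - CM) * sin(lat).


gamma = (-126 - -123) * sin(47) = -3 * 0.731354 = -2.194 degrees

-2.194 degrees


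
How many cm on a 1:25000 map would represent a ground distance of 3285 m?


map_cm = 3285 * 100 / 25000 = 13.14 cm

13.14 cm


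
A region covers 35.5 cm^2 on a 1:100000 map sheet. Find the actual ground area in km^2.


ground_area = 35.5 * (100000/100)^2 = 35500000.0 m^2 = 35.5 km^2

35.5 km^2


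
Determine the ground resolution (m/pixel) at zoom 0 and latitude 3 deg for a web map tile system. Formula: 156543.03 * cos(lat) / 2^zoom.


res = 156543.03 * cos(3) / 2^0 = 156543.03 * 0.99862953 / 1 = 156328.49 m/pixel

156328.49 m/pixel


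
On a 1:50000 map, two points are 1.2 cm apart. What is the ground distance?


ground = 1.2 cm * 50000 / 100 = 600.0 m

600.0 m


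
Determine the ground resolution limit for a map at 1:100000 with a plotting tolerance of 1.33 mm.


ground = 1.33 mm * 100000 / 1000 = 133.0 m

133.0 m


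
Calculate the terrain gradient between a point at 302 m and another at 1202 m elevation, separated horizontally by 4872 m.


gradient = (1202 - 302) / 4872 = 900 / 4872 = 0.1847

0.1847


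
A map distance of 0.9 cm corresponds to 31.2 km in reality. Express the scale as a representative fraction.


ground = 31.2 km = 3120000 cm; RF denominator = ground / map = 3120000 / 0.9 ≈ 3466667; RF = 1:3466667

1:3466667


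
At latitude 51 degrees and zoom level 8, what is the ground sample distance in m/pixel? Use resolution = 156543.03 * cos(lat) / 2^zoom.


res = 156543.03 * cos(51) / 2^8 = 156543.03 * 0.62932039 / 256 = 384.83 m/pixel

384.83 m/pixel


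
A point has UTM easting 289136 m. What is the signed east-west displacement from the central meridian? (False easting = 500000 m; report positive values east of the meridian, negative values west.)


displacement = 289136 - 500000 = -210864 m

-210864 m


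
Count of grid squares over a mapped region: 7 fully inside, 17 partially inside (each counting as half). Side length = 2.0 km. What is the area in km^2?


effective squares = 7 + 17 * 0.5 = 15.5
area = 15.5 * 4.0 = 62.0 km^2

62.0 km^2


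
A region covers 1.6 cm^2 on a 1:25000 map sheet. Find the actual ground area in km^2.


ground_area = 1.6 * (25000/100)^2 = 100000.0 m^2 = 0.1 km^2

0.1 km^2


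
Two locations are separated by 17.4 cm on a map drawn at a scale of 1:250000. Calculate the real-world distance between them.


ground = 17.4 cm * 250000 / 100 = 43500.0 m = 43.5 km

43.5 km


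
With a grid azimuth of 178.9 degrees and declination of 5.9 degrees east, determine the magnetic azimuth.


magnetic azimuth = grid azimuth - declination (east +ve)
mag_az = 178.9 - 5.9 = 173.0 degrees

173.0 degrees


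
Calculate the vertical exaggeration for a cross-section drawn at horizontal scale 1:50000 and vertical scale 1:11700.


VE = horizontal_scale / vertical_scale = 50000 / 11700 ≈ 4.3

4.3x


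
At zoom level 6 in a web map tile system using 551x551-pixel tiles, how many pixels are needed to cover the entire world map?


tiles per axis = 2^6 = 64
total tiles = 64^2 = 4096
pixels per axis = 64 * 551 = 35264
total pixels = 35264^2 = 1243549696

1243549696 pixels


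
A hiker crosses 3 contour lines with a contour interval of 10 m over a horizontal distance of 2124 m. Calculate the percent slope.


elevation change = 3 * 10 = 30 m
slope = 30 / 2124 * 100 = 1.4%

1.4%


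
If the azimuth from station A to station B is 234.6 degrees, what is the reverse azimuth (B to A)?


back azimuth = (234.6 + 180) mod 360 = 54.6 degrees

54.6 degrees


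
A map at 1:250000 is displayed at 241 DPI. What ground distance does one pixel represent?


pixel_cm = 2.54 / 241 ≈ 0.010539 cm
ground = pixel_cm * 250000 / 100 = 2.54 * 250000 / (241 * 100) = 635000 / 24100 ≈ 26.35 m

26.35 m


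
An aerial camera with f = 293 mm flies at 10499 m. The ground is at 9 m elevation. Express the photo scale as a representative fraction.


scale = f / (H - h) = 293 mm / 10490 m = 293 / 10490000 = 1:35802

1:35802


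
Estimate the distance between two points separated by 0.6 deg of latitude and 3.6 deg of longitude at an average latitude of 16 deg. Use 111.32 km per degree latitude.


dlat_km = 0.6 * 111.32 = 66.792
dlon_km = 3.6 * 111.32 * cos(16) ≈ 385.228
dist = sqrt(66.792^2 + 385.228^2) ≈ 391.0 km

391.0 km


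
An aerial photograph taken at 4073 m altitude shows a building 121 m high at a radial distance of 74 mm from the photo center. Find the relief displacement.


d = h * r / H = 121 * 74 / 4073 = 2.2 mm

2.2 mm


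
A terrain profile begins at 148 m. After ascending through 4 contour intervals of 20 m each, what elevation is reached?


elevation = 148 + 4 * 20 = 228 m

228 m


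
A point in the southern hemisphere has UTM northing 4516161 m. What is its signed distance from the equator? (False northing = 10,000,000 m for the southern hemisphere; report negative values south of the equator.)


For southern: actual = 4516161 - 10000000 = -5483839 m

-5483839 m


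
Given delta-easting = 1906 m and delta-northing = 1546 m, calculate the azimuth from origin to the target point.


az = atan2(1906, 1546) = 51.0 deg
adjusted to 0-360: 51.0 degrees

51.0 degrees


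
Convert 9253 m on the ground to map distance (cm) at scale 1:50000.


map_cm = 9253 * 100 / 50000 = 18.506 cm ≈ 18.51 cm

18.51 cm


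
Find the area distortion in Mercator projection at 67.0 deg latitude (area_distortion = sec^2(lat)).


area_distortion = 1/cos^2(67.0) = 6.55

6.55


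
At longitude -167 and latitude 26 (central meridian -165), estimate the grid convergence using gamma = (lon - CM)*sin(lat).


gamma = (-167 - -165) * sin(26) = -2 * 0.438371 = -0.877 degrees

-0.877 degrees


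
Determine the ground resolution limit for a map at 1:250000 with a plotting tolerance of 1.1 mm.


ground = 1.1 mm * 250000 / 1000 = 275.0 m

275.0 m


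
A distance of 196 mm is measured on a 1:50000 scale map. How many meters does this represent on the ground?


ground = 196 mm * 50000 / 1000 = 9800.0 m

9800.0 m


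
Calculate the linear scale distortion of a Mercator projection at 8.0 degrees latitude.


SF = 1 / cos(8.0) = 1 / 0.990268 = 1.01

1.01


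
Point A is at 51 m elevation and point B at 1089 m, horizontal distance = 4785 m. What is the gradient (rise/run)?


gradient = (1089 - 51) / 4785 = 1038 / 4785 = 0.2169

0.2169


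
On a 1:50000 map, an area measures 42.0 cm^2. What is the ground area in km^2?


ground_area = 42.0 * (50000/100)^2 = 10500000.0 m^2 = 10.5 km^2

10.5 km^2


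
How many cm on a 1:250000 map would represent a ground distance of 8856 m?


map_cm = 8856 * 100 / 250000 = 3.5424 cm ≈ 3.54 cm

3.54 cm


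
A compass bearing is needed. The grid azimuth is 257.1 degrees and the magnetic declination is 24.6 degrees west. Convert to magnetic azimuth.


magnetic azimuth = grid azimuth - declination (east +ve)
mag_az = 257.1 - -24.6 = 281.7 degrees

281.7 degrees


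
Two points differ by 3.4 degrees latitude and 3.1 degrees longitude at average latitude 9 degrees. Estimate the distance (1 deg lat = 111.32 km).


dlat_km = 3.4 * 111.32 = 378.488
dlon_km = 3.1 * 111.32 * cos(9) ≈ 340.843
dist = sqrt(378.488^2 + 340.843^2) ≈ 509.3 km

509.3 km


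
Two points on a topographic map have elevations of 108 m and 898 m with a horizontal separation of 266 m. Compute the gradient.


gradient = (898 - 108) / 266 = 790 / 266 = 2.9699

2.9699


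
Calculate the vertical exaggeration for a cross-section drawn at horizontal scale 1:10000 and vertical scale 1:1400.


VE = horizontal_scale / vertical_scale = 10000 / 1400 ≈ 7.1

7.1x


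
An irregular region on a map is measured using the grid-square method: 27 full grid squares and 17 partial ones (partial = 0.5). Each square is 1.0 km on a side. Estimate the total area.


effective squares = 27 + 17 * 0.5 = 35.5
area = 35.5 * 1.0 = 35.5 km^2

35.5 km^2


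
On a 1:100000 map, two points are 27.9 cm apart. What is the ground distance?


ground = 27.9 cm * 100000 / 100 = 27900.0 m = 27.9 km

27.9 km


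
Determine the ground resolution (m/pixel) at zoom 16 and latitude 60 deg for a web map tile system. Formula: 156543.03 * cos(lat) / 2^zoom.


res = 156543.03 * cos(60) / 2^16 = 156543.03 * 0.5 / 65536 = 1.19 m/pixel

1.19 m/pixel


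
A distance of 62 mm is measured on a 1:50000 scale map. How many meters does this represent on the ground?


ground = 62 mm * 50000 / 1000 = 3100.0 m

3100.0 m


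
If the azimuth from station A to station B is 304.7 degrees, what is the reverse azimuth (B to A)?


back azimuth = (304.7 + 180) mod 360 = 124.7 degrees

124.7 degrees


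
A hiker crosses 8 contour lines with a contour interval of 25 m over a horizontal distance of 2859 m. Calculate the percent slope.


elevation change = 8 * 25 = 200 m
slope = 200 / 2859 * 100 = 7.0%

7.0%


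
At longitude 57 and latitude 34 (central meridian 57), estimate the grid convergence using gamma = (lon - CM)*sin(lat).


gamma = (57 - 57) * sin(34) = 0 * 0.559193 = 0.0 degrees

0.0 degrees


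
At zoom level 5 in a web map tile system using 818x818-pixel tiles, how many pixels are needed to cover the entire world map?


tiles per axis = 2^5 = 32
total tiles = 32^2 = 1024
pixels per axis = 32 * 818 = 26176
total pixels = 26176^2 = 685182976

685182976 pixels


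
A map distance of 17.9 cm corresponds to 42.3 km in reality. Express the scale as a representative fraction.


ground = 42.3 km = 4230000 cm; RF denominator = ground / map = 4230000 / 17.9 ≈ 236313; RF = 1:236313

1:236313


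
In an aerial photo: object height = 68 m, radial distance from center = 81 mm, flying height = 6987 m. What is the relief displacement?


d = h * r / H = 68 * 81 / 6987 = 0.79 mm

0.79 mm


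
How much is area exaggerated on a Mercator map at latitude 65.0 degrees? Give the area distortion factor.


area_distortion = 1/cos^2(65.0) = 5.599

5.599


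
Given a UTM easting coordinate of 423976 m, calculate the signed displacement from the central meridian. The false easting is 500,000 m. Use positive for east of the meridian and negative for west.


displacement = 423976 - 500000 = -76024 m

-76024 m


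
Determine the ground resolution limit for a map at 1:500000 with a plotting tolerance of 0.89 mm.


ground = 0.89 mm * 500000 / 1000 = 445.0 m

445.0 m


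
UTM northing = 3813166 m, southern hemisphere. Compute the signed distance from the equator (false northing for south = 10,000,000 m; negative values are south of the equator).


For southern: actual = 3813166 - 10000000 = -6186834 m

-6186834 m


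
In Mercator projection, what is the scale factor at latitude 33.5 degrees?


SF = 1 / cos(33.5) = 1 / 0.833886 = 1.199

1.199


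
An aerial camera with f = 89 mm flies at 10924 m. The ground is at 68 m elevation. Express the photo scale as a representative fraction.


scale = f / (H - h) = 89 mm / 10856 m = 89 / 10856000 = 1:121978

1:121978


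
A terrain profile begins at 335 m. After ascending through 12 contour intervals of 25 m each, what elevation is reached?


elevation = 335 + 12 * 25 = 635 m

635 m


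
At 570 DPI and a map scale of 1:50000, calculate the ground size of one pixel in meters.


pixel_cm = 2.54 / 570 ≈ 0.004456 cm
ground = pixel_cm * 50000 / 100 = 2.54 * 50000 / (570 * 100) = 127000 / 57000 ≈ 2.23 m

2.23 m


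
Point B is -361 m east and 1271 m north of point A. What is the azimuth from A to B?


az = atan2(-361, 1271) = -15.9 deg
adjusted to 0-360: 344.1 degrees

344.1 degrees


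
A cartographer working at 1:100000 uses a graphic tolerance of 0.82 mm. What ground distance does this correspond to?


ground = 0.82 mm * 100000 / 1000 = 82.0 m

82.0 m


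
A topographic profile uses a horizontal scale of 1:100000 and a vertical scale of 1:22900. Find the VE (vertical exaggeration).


VE = horizontal_scale / vertical_scale = 100000 / 22900 ≈ 4.4

4.4x


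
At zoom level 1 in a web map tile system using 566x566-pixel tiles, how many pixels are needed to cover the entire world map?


tiles per axis = 2^1 = 2
total tiles = 2^2 = 4
pixels per axis = 2 * 566 = 1132
total pixels = 1132^2 = 1281424

1281424 pixels


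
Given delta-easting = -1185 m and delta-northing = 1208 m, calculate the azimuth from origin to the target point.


az = atan2(-1185, 1208) = -44.4 deg
adjusted to 0-360: 315.6 degrees

315.6 degrees


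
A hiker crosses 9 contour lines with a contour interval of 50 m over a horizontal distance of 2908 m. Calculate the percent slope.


elevation change = 9 * 50 = 450 m
slope = 450 / 2908 * 100 = 15.5%

15.5%


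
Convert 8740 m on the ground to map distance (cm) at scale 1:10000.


map_cm = 8740 * 100 / 10000 = 87.4 cm

87.4 cm


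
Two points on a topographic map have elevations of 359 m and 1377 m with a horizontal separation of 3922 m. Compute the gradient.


gradient = (1377 - 359) / 3922 = 1018 / 3922 = 0.2596

0.2596


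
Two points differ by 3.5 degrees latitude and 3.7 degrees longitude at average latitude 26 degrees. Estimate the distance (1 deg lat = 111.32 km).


dlat_km = 3.5 * 111.32 = 389.62
dlon_km = 3.7 * 111.32 * cos(26) ≈ 370.199
dist = sqrt(389.62^2 + 370.199^2) ≈ 537.4 km

537.4 km


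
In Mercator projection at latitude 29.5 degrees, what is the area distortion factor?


area_distortion = 1/cos^2(29.5) = 1.32

1.32


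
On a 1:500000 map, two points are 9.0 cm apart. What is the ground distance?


ground = 9.0 cm * 500000 / 100 = 45000.0 m = 45.0 km

45.0 km


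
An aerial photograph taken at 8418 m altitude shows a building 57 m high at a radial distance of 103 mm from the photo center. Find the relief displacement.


d = h * r / H = 57 * 103 / 8418 = 0.7 mm

0.7 mm


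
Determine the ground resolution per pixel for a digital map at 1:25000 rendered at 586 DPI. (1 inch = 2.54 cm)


pixel_cm = 2.54 / 586 ≈ 0.004334 cm
ground = pixel_cm * 25000 / 100 = 2.54 * 25000 / (586 * 100) = 63500 / 58600 ≈ 1.08 m

1.08 m


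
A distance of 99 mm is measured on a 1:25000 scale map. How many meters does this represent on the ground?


ground = 99 mm * 25000 / 1000 = 2475.0 m

2475.0 m


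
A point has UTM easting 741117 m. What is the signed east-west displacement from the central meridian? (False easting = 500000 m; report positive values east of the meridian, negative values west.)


displacement = 741117 - 500000 = 241117 m

241117 m


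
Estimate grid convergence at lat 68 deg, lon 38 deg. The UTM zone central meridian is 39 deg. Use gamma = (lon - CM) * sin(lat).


gamma = (38 - 39) * sin(68) = -1 * 0.927184 = -0.927 degrees

-0.927 degrees


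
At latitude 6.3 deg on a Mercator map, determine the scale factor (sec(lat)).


SF = 1 / cos(6.3) = 1 / 0.993961 = 1.006

1.006


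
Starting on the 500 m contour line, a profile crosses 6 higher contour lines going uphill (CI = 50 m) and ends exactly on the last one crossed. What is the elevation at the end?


elevation = 500 + 6 * 50 = 800 m

800 m


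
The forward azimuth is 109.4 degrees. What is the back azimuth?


back azimuth = (109.4 + 180) mod 360 = 289.4 degrees

289.4 degrees


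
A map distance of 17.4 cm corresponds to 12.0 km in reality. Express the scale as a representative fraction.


ground = 12.0 km = 1200000 cm; RF denominator = ground / map = 1200000 / 17.4 ≈ 68966; RF = 1:68966

1:68966


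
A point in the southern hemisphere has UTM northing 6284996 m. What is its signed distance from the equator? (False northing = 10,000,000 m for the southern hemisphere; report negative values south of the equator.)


For southern: actual = 6284996 - 10000000 = -3715004 m

-3715004 m


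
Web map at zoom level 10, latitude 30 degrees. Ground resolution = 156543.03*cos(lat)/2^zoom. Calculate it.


res = 156543.03 * cos(30) / 2^10 = 156543.03 * 0.8660254 / 1024 = 132.39 m/pixel

132.39 m/pixel


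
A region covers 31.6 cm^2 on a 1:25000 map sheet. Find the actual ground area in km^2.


ground_area = 31.6 * (25000/100)^2 = 1975000.0 m^2 = 1.975 km^2

1.975 km^2


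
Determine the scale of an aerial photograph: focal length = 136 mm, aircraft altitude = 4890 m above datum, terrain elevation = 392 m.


scale = f / (H - h) = 136 mm / 4498 m = 136 / 4498000 = 1:33074

1:33074


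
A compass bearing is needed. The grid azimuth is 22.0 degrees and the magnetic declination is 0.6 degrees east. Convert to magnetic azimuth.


magnetic azimuth = grid azimuth - declination (east +ve)
mag_az = 22.0 - 0.6 = 21.4 degrees

21.4 degrees


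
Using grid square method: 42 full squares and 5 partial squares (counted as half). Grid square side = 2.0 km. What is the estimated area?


effective squares = 42 + 5 * 0.5 = 44.5
area = 44.5 * 4.0 = 178.0 km^2

178.0 km^2


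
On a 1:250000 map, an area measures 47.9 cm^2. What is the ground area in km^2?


ground_area = 47.9 * (250000/100)^2 = 299375000.0 m^2 = 299.375 km^2

299.375 km^2


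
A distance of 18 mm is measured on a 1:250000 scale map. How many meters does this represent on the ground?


ground = 18 mm * 250000 / 1000 = 4500.0 m

4500.0 m


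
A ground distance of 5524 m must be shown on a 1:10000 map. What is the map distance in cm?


map_cm = 5524 * 100 / 10000 = 55.24 cm

55.24 cm


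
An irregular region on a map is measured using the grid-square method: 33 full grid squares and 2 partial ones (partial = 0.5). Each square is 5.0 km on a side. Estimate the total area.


effective squares = 33 + 2 * 0.5 = 34.0
area = 34.0 * 25.0 = 850.0 km^2

850.0 km^2


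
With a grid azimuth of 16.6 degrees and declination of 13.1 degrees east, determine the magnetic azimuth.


magnetic azimuth = grid azimuth - declination (east +ve)
mag_az = 16.6 - 13.1 = 3.5 degrees

3.5 degrees


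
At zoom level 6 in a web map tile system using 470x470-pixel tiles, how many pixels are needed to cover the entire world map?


tiles per axis = 2^6 = 64
total tiles = 64^2 = 4096
pixels per axis = 64 * 470 = 30080
total pixels = 30080^2 = 904806400

904806400 pixels


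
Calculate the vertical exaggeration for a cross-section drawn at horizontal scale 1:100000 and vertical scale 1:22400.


VE = horizontal_scale / vertical_scale = 100000 / 22400 ≈ 4.5

4.5x


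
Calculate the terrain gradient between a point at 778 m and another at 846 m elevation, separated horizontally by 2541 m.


gradient = (846 - 778) / 2541 = 68 / 2541 = 0.0268

0.0268


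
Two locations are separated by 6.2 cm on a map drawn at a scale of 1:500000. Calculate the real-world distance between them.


ground = 6.2 cm * 500000 / 100 = 31000.0 m = 31.0 km

31.0 km


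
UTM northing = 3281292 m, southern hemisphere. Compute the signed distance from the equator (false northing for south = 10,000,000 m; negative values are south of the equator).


For southern: actual = 3281292 - 10000000 = -6718708 m

-6718708 m


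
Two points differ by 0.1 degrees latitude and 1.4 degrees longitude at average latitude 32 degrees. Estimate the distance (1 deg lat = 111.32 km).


dlat_km = 0.1 * 111.32 = 11.132
dlon_km = 1.4 * 111.32 * cos(32) ≈ 132.167
dist = sqrt(11.132^2 + 132.167^2) ≈ 132.6 km

132.6 km


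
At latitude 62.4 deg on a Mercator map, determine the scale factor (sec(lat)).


SF = 1 / cos(62.4) = 1 / 0.463296 = 2.158

2.158


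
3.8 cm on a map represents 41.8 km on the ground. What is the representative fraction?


ground = 41.8 km = 4180000 cm; RF denominator = ground / map = 4180000 / 3.8 = 1100000; RF = 1:1100000

1:1100000


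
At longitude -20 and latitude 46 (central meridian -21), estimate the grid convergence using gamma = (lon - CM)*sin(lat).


gamma = (-20 - -21) * sin(46) = 1 * 0.71934 = 0.719 degrees

0.719 degrees


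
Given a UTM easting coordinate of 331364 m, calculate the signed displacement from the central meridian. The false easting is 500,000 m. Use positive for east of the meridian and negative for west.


displacement = 331364 - 500000 = -168636 m

-168636 m


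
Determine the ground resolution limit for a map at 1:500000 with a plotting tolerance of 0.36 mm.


ground = 0.36 mm * 500000 / 1000 = 180.0 m

180.0 m


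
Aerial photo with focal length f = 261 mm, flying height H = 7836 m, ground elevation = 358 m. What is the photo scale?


scale = f / (H - h) = 261 mm / 7478 m = 261 / 7478000 = 1:28651

1:28651


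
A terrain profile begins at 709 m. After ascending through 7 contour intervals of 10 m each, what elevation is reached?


elevation = 709 + 7 * 10 = 779 m

779 m


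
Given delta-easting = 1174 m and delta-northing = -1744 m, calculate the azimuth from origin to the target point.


az = atan2(1174, -1744) = 146.1 deg
adjusted to 0-360: 146.1 degrees

146.1 degrees


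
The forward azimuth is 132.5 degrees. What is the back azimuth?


back azimuth = (132.5 + 180) mod 360 = 312.5 degrees

312.5 degrees


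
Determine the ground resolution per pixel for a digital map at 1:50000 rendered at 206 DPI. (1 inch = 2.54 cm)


pixel_cm = 2.54 / 206 ≈ 0.01233 cm
ground = pixel_cm * 50000 / 100 = 2.54 * 50000 / (206 * 100) = 127000 / 20600 ≈ 6.17 m

6.17 m


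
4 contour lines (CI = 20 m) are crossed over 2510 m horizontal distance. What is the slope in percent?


elevation change = 4 * 20 = 80 m
slope = 80 / 2510 * 100 = 3.2%

3.2%


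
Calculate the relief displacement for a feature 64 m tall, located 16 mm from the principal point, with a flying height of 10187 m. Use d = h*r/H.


d = h * r / H = 64 * 16 / 10187 = 0.1 mm

0.1 mm


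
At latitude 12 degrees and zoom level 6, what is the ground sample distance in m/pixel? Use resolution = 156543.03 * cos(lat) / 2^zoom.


res = 156543.03 * cos(12) / 2^6 = 156543.03 * 0.9781476 / 64 = 2392.53 m/pixel

2392.53 m/pixel


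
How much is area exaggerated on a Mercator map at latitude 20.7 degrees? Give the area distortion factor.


area_distortion = 1/cos^2(20.7) = 1.143

1.143


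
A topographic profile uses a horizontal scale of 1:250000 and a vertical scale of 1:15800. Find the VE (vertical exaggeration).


VE = horizontal_scale / vertical_scale = 250000 / 15800 ≈ 15.8

15.8x


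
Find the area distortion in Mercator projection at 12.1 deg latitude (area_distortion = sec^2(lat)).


area_distortion = 1/cos^2(12.1) = 1.046

1.046


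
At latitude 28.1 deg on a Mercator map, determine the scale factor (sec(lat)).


SF = 1 / cos(28.1) = 1 / 0.882127 = 1.134

1.134


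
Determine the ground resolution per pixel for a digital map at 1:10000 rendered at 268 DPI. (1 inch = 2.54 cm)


pixel_cm = 2.54 / 268 ≈ 0.009478 cm
ground = pixel_cm * 10000 / 100 = 2.54 * 10000 / (268 * 100) = 25400 / 26800 ≈ 0.95 m

0.95 m


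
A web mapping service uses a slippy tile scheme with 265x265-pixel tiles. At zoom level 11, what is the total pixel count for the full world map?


tiles per axis = 2^11 = 2048
total tiles = 2048^2 = 4194304
pixels per axis = 2048 * 265 = 542720
total pixels = 542720^2 = 294544998400

294544998400 pixels


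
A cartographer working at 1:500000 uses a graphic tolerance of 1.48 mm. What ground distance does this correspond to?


ground = 1.48 mm * 500000 / 1000 = 740.0 m

740.0 m


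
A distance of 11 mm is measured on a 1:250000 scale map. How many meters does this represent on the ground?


ground = 11 mm * 250000 / 1000 = 2750.0 m

2750.0 m


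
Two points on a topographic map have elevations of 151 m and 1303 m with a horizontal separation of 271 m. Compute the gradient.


gradient = (1303 - 151) / 271 = 1152 / 271 = 4.2509

4.2509


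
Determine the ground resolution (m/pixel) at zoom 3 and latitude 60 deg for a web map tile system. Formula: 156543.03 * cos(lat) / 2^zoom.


res = 156543.03 * cos(60) / 2^3 = 156543.03 * 0.5 / 8 = 9783.94 m/pixel

9783.94 m/pixel


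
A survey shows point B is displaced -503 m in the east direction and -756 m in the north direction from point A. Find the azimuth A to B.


az = atan2(-503, -756) = -146.4 deg
adjusted to 0-360: 213.6 degrees

213.6 degrees


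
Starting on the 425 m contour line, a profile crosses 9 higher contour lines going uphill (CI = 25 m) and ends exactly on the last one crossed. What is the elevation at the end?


elevation = 425 + 9 * 25 = 650 m

650 m


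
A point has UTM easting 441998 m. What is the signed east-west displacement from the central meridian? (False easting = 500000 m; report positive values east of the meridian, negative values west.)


displacement = 441998 - 500000 = -58002 m

-58002 m


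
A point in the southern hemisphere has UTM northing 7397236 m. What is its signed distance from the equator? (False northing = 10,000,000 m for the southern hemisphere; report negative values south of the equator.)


For southern: actual = 7397236 - 10000000 = -2602764 m

-2602764 m


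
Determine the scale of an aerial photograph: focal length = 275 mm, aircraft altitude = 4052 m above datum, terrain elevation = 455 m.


scale = f / (H - h) = 275 mm / 3597 m = 275 / 3597000 = 1:13080

1:13080


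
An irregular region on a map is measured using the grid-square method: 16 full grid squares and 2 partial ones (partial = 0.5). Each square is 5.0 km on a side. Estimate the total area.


effective squares = 16 + 2 * 0.5 = 17.0
area = 17.0 * 25.0 = 425.0 km^2

425.0 km^2
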